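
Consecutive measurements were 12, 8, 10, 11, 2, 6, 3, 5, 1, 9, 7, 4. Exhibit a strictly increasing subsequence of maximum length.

2, 3, 5, 9

Patience tails give the LIS length; then backtrack through the dp parents:
12 → extends → [12]
8 → replaces 12 → [8]
10 → extends → [8, 10]
11 → extends → [8, 10, 11]
2 → replaces 8 → [2, 10, 11]
6 → replaces 10 → [2, 6, 11]
3 → replaces 6 → [2, 3, 11]
5 → replaces 11 → [2, 3, 5]
1 → replaces 2 → [1, 3, 5]
9 → extends → [1, 3, 5, 9]
7 → replaces 9 → [1, 3, 5, 7]
4 → replaces 5 → [1, 3, 4, 7]
Length 4; one witness is 2, 3, 5, 9.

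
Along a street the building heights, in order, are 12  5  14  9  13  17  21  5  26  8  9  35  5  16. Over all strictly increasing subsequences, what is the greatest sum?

Let S[i] be the best sum of a strictly increasing subsequence ending at i:
i:       1   2   3   4   5   6   7   8   9  10  11  12  13  14
a[i]:   12   5  14   9  13  17  21   5  26   8   9  35   5  16
S:      12   5  26  14  27  44  65   5  91  13  22 126   5  43
Maximum is 126 (e.g. 5 + 9 + 13 + 17 + 21 + 26 + 35).

126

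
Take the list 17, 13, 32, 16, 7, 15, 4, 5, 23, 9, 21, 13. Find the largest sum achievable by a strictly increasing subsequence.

52

Let S[i] be the best sum of a strictly increasing subsequence ending at i:
i:      1  2  3  4  5  6  7  8  9 10 11 12
a[i]:  17 13 32 16  7 15  4  5 23  9 21 13
S:     17 13 49 29  7 28  4  9 52 18 50 31
Maximum is 52 (e.g. 13 + 16 + 23).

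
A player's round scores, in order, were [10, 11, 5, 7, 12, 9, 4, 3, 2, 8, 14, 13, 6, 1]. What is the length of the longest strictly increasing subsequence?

4

Track the smallest tail for each achievable length (strict):
10 → extends → [10]
11 → extends → [10, 11]
5 → replaces 10 → [5, 11]
7 → replaces 11 → [5, 7]
12 → extends → [5, 7, 12]
9 → replaces 12 → [5, 7, 9]
4 → replaces 5 → [4, 7, 9]
3 → replaces 4 → [3, 7, 9]
2 → replaces 3 → [2, 7, 9]
8 → replaces 9 → [2, 7, 8]
14 → extends → [2, 7, 8, 14]
13 → replaces 14 → [2, 7, 8, 13]
6 → replaces 7 → [2, 6, 8, 13]
1 → replaces 2 → [1, 6, 8, 13]
Four tails, so the longest strictly increasing subsequence has length 4 (e.g. 10, 11, 12, 14).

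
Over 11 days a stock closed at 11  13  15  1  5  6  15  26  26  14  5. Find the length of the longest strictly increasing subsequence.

Let dp[i] be the length of the longest such subsequence ending at index i:
i:      1  2  3  4  5  6  7  8  9 10 11
a[i]:  11 13 15  1  5  6 15 26 26 14  5
dp:     1  2  3  1  2  3  4  5  5  4  2
Maximum dp value is 5.

5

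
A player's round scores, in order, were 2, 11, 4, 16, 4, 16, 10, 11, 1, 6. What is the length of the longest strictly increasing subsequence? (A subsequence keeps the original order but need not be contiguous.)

4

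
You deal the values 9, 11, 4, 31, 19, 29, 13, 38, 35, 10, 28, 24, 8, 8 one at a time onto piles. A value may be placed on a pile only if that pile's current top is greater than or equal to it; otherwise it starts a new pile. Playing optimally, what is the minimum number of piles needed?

Place each on the leftmost legal pile:
9 → new pile 1 (tops now [9])
11 → new pile 2 (tops now [9, 11])
4 → pile 1 (tops now [4, 11])
31 → new pile 3 (tops now [4, 11, 31])
19 → pile 3 (tops now [4, 11, 19])
29 → new pile 4 (tops now [4, 11, 19, 29])
13 → pile 3 (tops now [4, 11, 13, 29])
38 → new pile 5 (tops now [4, 11, 13, 29, 38])
35 → pile 5 (tops now [4, 11, 13, 29, 35])
10 → pile 2 (tops now [4, 10, 13, 29, 35])
28 → pile 4 (tops now [4, 10, 13, 28, 35])
24 → pile 4 (tops now [4, 10, 13, 24, 35])
8 → pile 2 (tops now [4, 8, 13, 24, 35])
8 → pile 2 (tops now [4, 8, 13, 24, 35])
Five piles.

5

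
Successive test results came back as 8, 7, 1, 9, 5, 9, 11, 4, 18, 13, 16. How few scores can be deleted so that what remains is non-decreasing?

5

Fewest deletions = n − (longest non-decreasing subsequence).
Patience tails:
8 → extends → [8]
7 → replaces 8 → [7]
1 → replaces 7 → [1]
9 → extends → [1, 9]
5 → replaces 9 → [1, 5]
9 → extends → [1, 5, 9]
11 → extends → [1, 5, 9, 11]
4 → replaces 5 → [1, 4, 9, 11]
18 → extends → [1, 4, 9, 11, 18]
13 → replaces 18 → [1, 4, 9, 11, 13]
16 → extends → [1, 4, 9, 11, 13, 16]
Longest non-decreasing subsequence has length 6, so deletions = 11 − 6 = 5.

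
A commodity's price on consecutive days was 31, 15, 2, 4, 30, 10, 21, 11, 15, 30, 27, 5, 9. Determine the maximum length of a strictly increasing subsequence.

6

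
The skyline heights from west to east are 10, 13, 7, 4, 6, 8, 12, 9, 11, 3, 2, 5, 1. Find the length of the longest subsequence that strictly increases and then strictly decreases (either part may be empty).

inc[i] = longest strictly increasing subsequence ending at i; dec[i] = longest strictly decreasing subsequence starting at i:
i:      1  2  3  4  5  6  7  8  9 10 11 12 13
a[i]:  10 13  7  4  6  8 12  9 11  3  2  5  1
inc:    1  2  1  1  2  3  4  4  5  1  1  2  1
dec:    6  6  5  4  4  4  5  4  4  3  2  2  1
Best peak at i=7 (value 12): inc=4, dec=5, length 4+5−1 = 8.

8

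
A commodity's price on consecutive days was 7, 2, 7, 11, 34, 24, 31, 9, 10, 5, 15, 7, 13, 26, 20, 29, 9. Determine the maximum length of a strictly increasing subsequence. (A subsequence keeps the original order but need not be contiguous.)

7

Let dp[i] be the length of the longest such subsequence ending at index i:
i:      1  2  3  4  5  6  7  8  9 10 11 12 13 14 15 16 17
a[i]:   7  2  7 11 34 24 31  9 10  5 15  7 13 26 20 29  9
dp:     1  1  2  3  4  4  5  3  4  2  5  3  5  6  6  7  4
Maximum dp value is 7.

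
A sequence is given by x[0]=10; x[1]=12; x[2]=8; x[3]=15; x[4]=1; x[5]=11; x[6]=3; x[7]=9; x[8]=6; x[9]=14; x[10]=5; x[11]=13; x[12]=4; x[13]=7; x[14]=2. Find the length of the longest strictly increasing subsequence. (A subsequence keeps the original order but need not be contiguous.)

4

Track the smallest tail for each achievable length (strict):
10 → extends → [10]
12 → extends → [10, 12]
8 → replaces 10 → [8, 12]
15 → extends → [8, 12, 15]
1 → replaces 8 → [1, 12, 15]
11 → replaces 12 → [1, 11, 15]
3 → replaces 11 → [1, 3, 15]
9 → replaces 15 → [1, 3, 9]
6 → replaces 9 → [1, 3, 6]
14 → extends → [1, 3, 6, 14]
5 → replaces 6 → [1, 3, 5, 14]
13 → replaces 14 → [1, 3, 5, 13]
4 → replaces 5 → [1, 3, 4, 13]
7 → replaces 13 → [1, 3, 4, 7]
2 → replaces 3 → [1, 2, 4, 7]
Four tails, so the longest strictly increasing subsequence has length 4 (e.g. 1, 3, 9, 14).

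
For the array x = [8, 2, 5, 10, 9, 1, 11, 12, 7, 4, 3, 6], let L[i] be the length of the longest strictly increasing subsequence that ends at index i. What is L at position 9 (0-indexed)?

2

dp[i] = 1 + max{dp[j] : j<i, x[j]<x[i]} (or 1 if no such j):
i:      0  1  2  3  4  5  6  7  8  9 10 11
x[i]:   8  2  5 10  9  1 11 12  7  4  3  6
dp:     1  1  2  3  3  1  4  5  3  2  2  3
At index 9 the value is 2.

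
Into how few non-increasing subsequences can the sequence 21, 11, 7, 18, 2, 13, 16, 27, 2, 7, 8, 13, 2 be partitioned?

The minimum number of non-increasing subsequences covering a sequence equals the length of its longest strictly increasing subsequence.
LIS length is 4 (e.g. 11, 13, 16, 27), so 4 piles are needed.

4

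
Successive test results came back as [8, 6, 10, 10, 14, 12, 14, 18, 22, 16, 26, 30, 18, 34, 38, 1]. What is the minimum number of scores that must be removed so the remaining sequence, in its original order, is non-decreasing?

5

Fewest deletions = n − (longest non-decreasing subsequence).
Patience tails:
8 → extends → [8]
6 → replaces 8 → [6]
10 → extends → [6, 10]
10 → extends → [6, 10, 10]
14 → extends → [6, 10, 10, 14]
12 → replaces 14 → [6, 10, 10, 12]
14 → extends → [6, 10, 10, 12, 14]
18 → extends → [6, 10, 10, 12, 14, 18]
22 → extends → [6, 10, 10, 12, 14, 18, 22]
16 → replaces 18 → [6, 10, 10, 12, 14, 16, 22]
26 → extends → [6, 10, 10, 12, 14, 16, 22, 26]
30 → extends → [6, 10, 10, 12, 14, 16, 22, 26, 30]
18 → replaces 22 → [6, 10, 10, 12, 14, 16, 18, 26, 30]
34 → extends → [6, 10, 10, 12, 14, 16, 18, 26, 30, 34]
38 → extends → [6, 10, 10, 12, 14, 16, 18, 26, 30, 34, 38]
1 → replaces 6 → [1, 10, 10, 12, 14, 16, 18, 26, 30, 34, 38]
Longest non-decreasing subsequence has length 11, so deletions = 16 − 11 = 5.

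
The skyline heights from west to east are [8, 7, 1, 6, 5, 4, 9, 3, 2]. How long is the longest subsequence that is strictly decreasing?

Let dp[i] be the longest strictly decreasing subsequence ending at i:
i:     1 2 3 4 5 6 7 8 9
a[i]:  8 7 1 6 5 4 9 3 2
dp:    1 2 3 3 4 5 1 6 7
Maximum is 7.

7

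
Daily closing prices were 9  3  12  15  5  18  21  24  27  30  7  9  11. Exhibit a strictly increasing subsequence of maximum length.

9, 12, 15, 18, 21, 24, 27, 30

Patience tails give the LIS length; then backtrack through the dp parents:
9 → extends → [9]
3 → replaces 9 → [3]
12 → extends → [3, 12]
15 → extends → [3, 12, 15]
5 → replaces 12 → [3, 5, 15]
18 → extends → [3, 5, 15, 18]
21 → extends → [3, 5, 15, 18, 21]
24 → extends → [3, 5, 15, 18, 21, 24]
27 → extends → [3, 5, 15, 18, 21, 24, 27]
30 → extends → [3, 5, 15, 18, 21, 24, 27, 30]
7 → replaces 15 → [3, 5, 7, 18, 21, 24, 27, 30]
9 → replaces 18 → [3, 5, 7, 9, 21, 24, 27, 30]
11 → replaces 21 → [3, 5, 7, 9, 11, 24, 27, 30]
Length 8; one witness is 9, 12, 15, 18, 21, 24, 27, 30.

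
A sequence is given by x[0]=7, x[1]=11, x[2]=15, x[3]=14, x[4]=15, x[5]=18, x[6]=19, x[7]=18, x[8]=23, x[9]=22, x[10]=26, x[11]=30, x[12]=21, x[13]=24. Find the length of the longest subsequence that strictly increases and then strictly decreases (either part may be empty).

inc[i] = longest strictly increasing subsequence ending at i; dec[i] = longest strictly decreasing subsequence starting at i:
i:      0  1  2  3  4  5  6  7  8  9 10 11 12 13
x[i]:   7 11 15 14 15 18 19 18 23 22 26 30 21 24
inc:    1  2  3  3  4  5  6  5  7  7  8  9  7  8
dec:    1  1  2  1  1  1  2  1  3  2  2  2  1  1
Best peak at i=11 (value 30): inc=9, dec=2, length 9+2−1 = 10.

10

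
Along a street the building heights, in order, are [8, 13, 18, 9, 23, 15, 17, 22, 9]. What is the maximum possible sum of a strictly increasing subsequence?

Let S[i] be the best sum of a strictly increasing subsequence ending at i:
i:      1  2  3  4  5  6  7  8  9
a[i]:   8 13 18  9 23 15 17 22  9
S:      8 21 39 17 62 36 53 75 17
Maximum is 75 (e.g. 8 + 13 + 15 + 17 + 22).

75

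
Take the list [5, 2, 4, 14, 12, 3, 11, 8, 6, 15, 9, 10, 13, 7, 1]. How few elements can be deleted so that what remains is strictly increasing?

Fewest deletions = n − (longest strictly increasing subsequence).
Patience tails:
5 → extends → [5]
2 → replaces 5 → [2]
4 → extends → [2, 4]
14 → extends → [2, 4, 14]
12 → replaces 14 → [2, 4, 12]
3 → replaces 4 → [2, 3, 12]
11 → replaces 12 → [2, 3, 11]
8 → replaces 11 → [2, 3, 8]
6 → replaces 8 → [2, 3, 6]
15 → extends → [2, 3, 6, 15]
9 → replaces 15 → [2, 3, 6, 9]
10 → extends → [2, 3, 6, 9, 10]
13 → extends → [2, 3, 6, 9, 10, 13]
7 → replaces 9 → [2, 3, 6, 7, 10, 13]
1 → replaces 2 → [1, 3, 6, 7, 10, 13]
Longest strictly increasing subsequence has length 6, so deletions = 15 − 6 = 9.

9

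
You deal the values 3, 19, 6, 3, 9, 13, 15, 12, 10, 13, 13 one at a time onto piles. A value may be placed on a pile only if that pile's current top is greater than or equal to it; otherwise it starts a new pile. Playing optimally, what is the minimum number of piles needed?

5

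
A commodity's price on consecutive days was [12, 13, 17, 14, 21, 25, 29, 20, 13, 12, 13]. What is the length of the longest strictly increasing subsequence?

6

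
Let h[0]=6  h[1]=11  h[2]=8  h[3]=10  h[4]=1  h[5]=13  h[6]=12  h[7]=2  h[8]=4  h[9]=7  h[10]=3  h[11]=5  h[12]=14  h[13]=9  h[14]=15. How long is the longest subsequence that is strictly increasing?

6

Let dp[i] be the length of the longest such subsequence ending at index i:
i:      0  1  2  3  4  5  6  7  8  9 10 11 12 13 14
h[i]:   6 11  8 10  1 13 12  2  4  7  3  5 14  9 15
dp:     1  2  2  3  1  4  4  2  3  4  3  4  5  5  6
Maximum dp value is 6.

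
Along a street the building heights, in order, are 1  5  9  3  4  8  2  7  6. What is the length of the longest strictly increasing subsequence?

4

Let dp[i] be the length of the longest such subsequence ending at index i:
i:     1 2 3 4 5 6 7 8 9
a[i]:  1 5 9 3 4 8 2 7 6
dp:    1 2 3 2 3 4 2 4 4
Maximum dp value is 4.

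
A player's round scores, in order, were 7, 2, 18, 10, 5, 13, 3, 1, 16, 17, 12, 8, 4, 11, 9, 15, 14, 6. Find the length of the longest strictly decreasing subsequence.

6

Let dp[i] be the longest strictly decreasing subsequence ending at i:
i:      1  2  3  4  5  6  7  8  9 10 11 12 13 14 15 16 17 18
a[i]:   7  2 18 10  5 13  3  1 16 17 12  8  4 11  9 15 14  6
dp:     1  2  1  2  3  2  4  5  2  2  3  4  5  4  5  3  4  6
Maximum is 6.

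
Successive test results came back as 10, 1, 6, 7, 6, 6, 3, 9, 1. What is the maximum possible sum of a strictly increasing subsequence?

23

Let S[i] be the best sum of a strictly increasing subsequence ending at i:
i:      1  2  3  4  5  6  7  8  9
a[i]:  10  1  6  7  6  6  3  9  1
S:     10  1  7 14  7  7  4 23  1
Maximum is 23 (e.g. 1 + 6 + 7 + 9).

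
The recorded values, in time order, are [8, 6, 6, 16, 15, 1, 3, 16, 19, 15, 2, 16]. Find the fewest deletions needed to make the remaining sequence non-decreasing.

Fewest deletions = n − (longest non-decreasing subsequence).
i:      1  2  3  4  5  6  7  8  9 10 11 12
a[i]:   8  6  6 16 15  1  3 16 19 15  2 16
dp:     1  1  2  3  3  1  2  4  5  4  2  5
max dp = 5, so deletions = 12 − 5 = 7.

7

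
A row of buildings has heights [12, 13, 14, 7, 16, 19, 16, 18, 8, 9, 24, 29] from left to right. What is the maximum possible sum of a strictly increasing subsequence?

Let S[i] be the best sum of a strictly increasing subsequence ending at i:
i:       1   2   3   4   5   6   7   8   9  10  11  12
a[i]:   12  13  14   7  16  19  16  18   8   9  24  29
S:      12  25  39   7  55  74  55  73  15  24  98 127
Maximum is 127 (e.g. 12 + 13 + 14 + 16 + 19 + 24 + 29).

127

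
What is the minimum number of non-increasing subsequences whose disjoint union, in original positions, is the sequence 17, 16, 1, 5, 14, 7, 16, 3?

4

Place each on the leftmost legal pile:
17 → new pile 1 (tops now [17])
16 → pile 1 (tops now [16])
1 → pile 1 (tops now [1])
5 → new pile 2 (tops now [1, 5])
14 → new pile 3 (tops now [1, 5, 14])
7 → pile 3 (tops now [1, 5, 7])
16 → new pile 4 (tops now [1, 5, 7, 16])
3 → pile 2 (tops now [1, 3, 7, 16])
Four piles.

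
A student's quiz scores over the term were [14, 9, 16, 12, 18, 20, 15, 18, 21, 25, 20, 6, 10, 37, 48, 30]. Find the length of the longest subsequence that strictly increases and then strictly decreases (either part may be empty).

inc[i] = longest strictly increasing subsequence ending at i; dec[i] = longest strictly decreasing subsequence starting at i:
i:      1  2  3  4  5  6  7  8  9 10 11 12 13 14 15 16
a[i]:  14  9 16 12 18 20 15 18 21 25 20  6 10 37 48 30
inc:    1  1  2  2  3  4  3  4  5  6  5  1  2  7  8  7
dec:    3  2  3  2  3  3  2  2  3  3  2  1  1  2  2  1
Best peak at i=15 (value 48): inc=8, dec=2, length 8+2−1 = 9.

9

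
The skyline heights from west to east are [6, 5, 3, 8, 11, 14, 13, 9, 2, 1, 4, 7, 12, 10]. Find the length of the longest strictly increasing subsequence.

4

Let dp[i] be the length of the longest such subsequence ending at index i:
i:      1  2  3  4  5  6  7  8  9 10 11 12 13 14
a[i]:   6  5  3  8 11 14 13  9  2  1  4  7 12 10
dp:     1  1  1  2  3  4  4  3  1  1  2  3  4  4
Maximum dp value is 4.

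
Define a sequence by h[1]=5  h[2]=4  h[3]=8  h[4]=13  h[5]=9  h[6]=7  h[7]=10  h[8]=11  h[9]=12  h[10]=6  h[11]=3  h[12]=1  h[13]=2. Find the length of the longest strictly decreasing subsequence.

Let dp[i] be the longest strictly decreasing subsequence ending at i:
i:      1  2  3  4  5  6  7  8  9 10 11 12 13
h[i]:   5  4  8 13  9  7 10 11 12  6  3  1  2
dp:     1  2  1  1  2  3  2  2  2  4  5  6  6
Maximum is 6.

6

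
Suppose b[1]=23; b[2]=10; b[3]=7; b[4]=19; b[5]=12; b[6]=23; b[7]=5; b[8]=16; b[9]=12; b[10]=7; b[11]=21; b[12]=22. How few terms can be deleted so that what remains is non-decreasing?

Fewest deletions = n − (longest non-decreasing subsequence).
i:      1  2  3  4  5  6  7  8  9 10 11 12
b[i]:  23 10  7 19 12 23  5 16 12  7 21 22
dp:     1  1  1  2  2  3  1  3  3  2  4  5
max dp = 5, so deletions = 12 − 5 = 7.

7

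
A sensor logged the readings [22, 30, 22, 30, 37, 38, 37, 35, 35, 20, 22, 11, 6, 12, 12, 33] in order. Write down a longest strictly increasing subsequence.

22, 30, 37, 38

Patience tails give the LIS length; then backtrack through the dp parents:
22 → extends → [22]
30 → extends → [22, 30]
22 → already a tail → [22, 30]
30 → already a tail → [22, 30]
37 → extends → [22, 30, 37]
38 → extends → [22, 30, 37, 38]
37 → already a tail → [22, 30, 37, 38]
35 → replaces 37 → [22, 30, 35, 38]
35 → already a tail → [22, 30, 35, 38]
20 → replaces 22 → [20, 30, 35, 38]
22 → replaces 30 → [20, 22, 35, 38]
11 → replaces 20 → [11, 22, 35, 38]
6 → replaces 11 → [6, 22, 35, 38]
12 → replaces 22 → [6, 12, 35, 38]
12 → already a tail → [6, 12, 35, 38]
33 → replaces 35 → [6, 12, 33, 38]
Length 4; one witness is 22, 30, 37, 38.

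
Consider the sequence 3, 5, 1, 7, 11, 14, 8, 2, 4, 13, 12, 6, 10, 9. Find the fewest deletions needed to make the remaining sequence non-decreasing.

Fewest deletions = n − (longest non-decreasing subsequence).
i:      1  2  3  4  5  6  7  8  9 10 11 12 13 14
a[i]:   3  5  1  7 11 14  8  2  4 13 12  6 10  9
dp:     1  2  1  3  4  5  4  2  3  5  5  4  5  5
max dp = 5, so deletions = 14 − 5 = 9.

9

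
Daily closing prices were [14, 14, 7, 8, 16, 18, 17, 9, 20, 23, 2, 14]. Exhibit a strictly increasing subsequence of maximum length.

7, 8, 16, 18, 20, 23

Patience tails give the LIS length; then backtrack through the dp parents:
14 → extends → [14]
14 → already a tail → [14]
7 → replaces 14 → [7]
8 → extends → [7, 8]
16 → extends → [7, 8, 16]
18 → extends → [7, 8, 16, 18]
17 → replaces 18 → [7, 8, 16, 17]
9 → replaces 16 → [7, 8, 9, 17]
20 → extends → [7, 8, 9, 17, 20]
23 → extends → [7, 8, 9, 17, 20, 23]
2 → replaces 7 → [2, 8, 9, 17, 20, 23]
14 → replaces 17 → [2, 8, 9, 14, 20, 23]
Length 6; one witness is 7, 8, 16, 18, 20, 23.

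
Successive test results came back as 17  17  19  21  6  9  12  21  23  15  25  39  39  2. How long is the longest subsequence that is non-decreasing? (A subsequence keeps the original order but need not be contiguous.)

Track the smallest tail for each achievable length (allowing ties):
17 → extends → [17]
17 → extends → [17, 17]
19 → extends → [17, 17, 19]
21 → extends → [17, 17, 19, 21]
6 → replaces 17 → [6, 17, 19, 21]
9 → replaces 17 → [6, 9, 19, 21]
12 → replaces 19 → [6, 9, 12, 21]
21 → extends → [6, 9, 12, 21, 21]
23 → extends → [6, 9, 12, 21, 21, 23]
15 → replaces 21 → [6, 9, 12, 15, 21, 23]
25 → extends → [6, 9, 12, 15, 21, 23, 25]
39 → extends → [6, 9, 12, 15, 21, 23, 25, 39]
39 → extends → [6, 9, 12, 15, 21, 23, 25, 39, 39]
2 → replaces 6 → [2, 9, 12, 15, 21, 23, 25, 39, 39]
Nine tails, so the longest non-decreasing subsequence has length 9 (e.g. 17, 17, 19, 21, 21, 23, 25, 39, 39).

9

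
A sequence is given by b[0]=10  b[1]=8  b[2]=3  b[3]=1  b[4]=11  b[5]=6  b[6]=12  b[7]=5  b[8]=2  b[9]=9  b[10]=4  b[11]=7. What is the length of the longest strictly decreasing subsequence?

5

Negate each value so 'decreasing' becomes 'increasing', then run patience tails on the negated sequence:
-10 → extends → [-10]
-8 → extends → [-10, -8]
-3 → extends → [-10, -8, -3]
-1 → extends → [-10, -8, -3, -1]
-11 → replaces -10 → [-11, -8, -3, -1]
-6 → replaces -3 → [-11, -8, -6, -1]
-12 → replaces -11 → [-12, -8, -6, -1]
-5 → replaces -1 → [-12, -8, -6, -5]
-2 → extends → [-12, -8, -6, -5, -2]
-9 → replaces -8 → [-12, -9, -6, -5, -2]
-4 → replaces -2 → [-12, -9, -6, -5, -4]
-7 → replaces -6 → [-12, -9, -7, -5, -4]
Five tails, so the longest strictly decreasing subsequence of the original has length 5.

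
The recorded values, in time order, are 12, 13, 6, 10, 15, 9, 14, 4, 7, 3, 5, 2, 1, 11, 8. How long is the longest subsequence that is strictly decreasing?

7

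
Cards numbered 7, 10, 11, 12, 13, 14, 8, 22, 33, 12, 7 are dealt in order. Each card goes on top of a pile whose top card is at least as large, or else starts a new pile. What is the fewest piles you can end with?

8

Place each on the leftmost legal pile:
7 → new pile 1 (tops now [7])
10 → new pile 2 (tops now [7, 10])
11 → new pile 3 (tops now [7, 10, 11])
12 → new pile 4 (tops now [7, 10, 11, 12])
13 → new pile 5 (tops now [7, 10, 11, 12, 13])
14 → new pile 6 (tops now [7, 10, 11, 12, 13, 14])
8 → pile 2 (tops now [7, 8, 11, 12, 13, 14])
22 → new pile 7 (tops now [7, 8, 11, 12, 13, 14, 22])
33 → new pile 8 (tops now [7, 8, 11, 12, 13, 14, 22, 33])
12 → pile 4 (tops now [7, 8, 11, 12, 13, 14, 22, 33])
7 → pile 1 (tops now [7, 8, 11, 12, 13, 14, 22, 33])
Eight piles.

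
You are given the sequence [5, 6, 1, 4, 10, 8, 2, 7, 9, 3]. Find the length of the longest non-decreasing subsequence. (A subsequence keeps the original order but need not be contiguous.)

Track the smallest tail for each achievable length (allowing ties):
5 → extends → [5]
6 → extends → [5, 6]
1 → replaces 5 → [1, 6]
4 → replaces 6 → [1, 4]
10 → extends → [1, 4, 10]
8 → replaces 10 → [1, 4, 8]
2 → replaces 4 → [1, 2, 8]
7 → replaces 8 → [1, 2, 7]
9 → extends → [1, 2, 7, 9]
3 → replaces 7 → [1, 2, 3, 9]
Four tails, so the longest non-decreasing subsequence has length 4 (e.g. 5, 6, 8, 9).

4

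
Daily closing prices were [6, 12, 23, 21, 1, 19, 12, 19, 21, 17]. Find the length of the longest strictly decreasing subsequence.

4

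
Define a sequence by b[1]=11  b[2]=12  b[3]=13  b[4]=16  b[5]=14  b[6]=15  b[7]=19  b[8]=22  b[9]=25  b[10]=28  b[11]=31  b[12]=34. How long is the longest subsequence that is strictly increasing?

Track the smallest tail for each achievable length (strict):
11 → extends → [11]
12 → extends → [11, 12]
13 → extends → [11, 12, 13]
16 → extends → [11, 12, 13, 16]
14 → replaces 16 → [11, 12, 13, 14]
15 → extends → [11, 12, 13, 14, 15]
19 → extends → [11, 12, 13, 14, 15, 19]
22 → extends → [11, 12, 13, 14, 15, 19, 22]
25 → extends → [11, 12, 13, 14, 15, 19, 22, 25]
28 → extends → [11, 12, 13, 14, 15, 19, 22, 25, 28]
31 → extends → [11, 12, 13, 14, 15, 19, 22, 25, 28, 31]
34 → extends → [11, 12, 13, 14, 15, 19, 22, 25, 28, 31, 34]
Eleven tails, so the longest strictly increasing subsequence has length 11 (e.g. 11, 12, 13, 14, 15, 19, 22, 25, 28, 31, 34).

11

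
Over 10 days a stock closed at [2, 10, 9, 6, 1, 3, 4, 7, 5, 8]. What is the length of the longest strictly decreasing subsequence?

Negate each value so 'decreasing' becomes 'increasing', then run patience tails on the negated sequence:
-2 → extends → [-2]
-10 → replaces -2 → [-10]
-9 → extends → [-10, -9]
-6 → extends → [-10, -9, -6]
-1 → extends → [-10, -9, -6, -1]
-3 → replaces -1 → [-10, -9, -6, -3]
-4 → replaces -3 → [-10, -9, -6, -4]
-7 → replaces -6 → [-10, -9, -7, -4]
-5 → replaces -4 → [-10, -9, -7, -5]
-8 → replaces -7 → [-10, -9, -8, -5]
Four tails, so the longest strictly decreasing subsequence of the original has length 4.

4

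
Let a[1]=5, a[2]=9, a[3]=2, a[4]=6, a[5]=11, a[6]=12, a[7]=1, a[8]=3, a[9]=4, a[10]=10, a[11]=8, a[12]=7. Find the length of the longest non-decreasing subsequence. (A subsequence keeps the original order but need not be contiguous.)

Let dp[i] be the length of the longest such subsequence ending at index i:
i:      1  2  3  4  5  6  7  8  9 10 11 12
a[i]:   5  9  2  6 11 12  1  3  4 10  8  7
dp:     1  2  1  2  3  4  1  2  3  4  4  4
Maximum dp value is 4.

4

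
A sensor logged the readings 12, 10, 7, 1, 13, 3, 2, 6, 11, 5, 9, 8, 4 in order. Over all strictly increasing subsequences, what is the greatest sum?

Let S[i] be the best sum of a strictly increasing subsequence ending at i:
i:      1  2  3  4  5  6  7  8  9 10 11 12 13
a[i]:  12 10  7  1 13  3  2  6 11  5  9  8  4
S:     12 10  7  1 25  4  3 10 21  9 19 18  8
Maximum is 25 (e.g. 12 + 13).

25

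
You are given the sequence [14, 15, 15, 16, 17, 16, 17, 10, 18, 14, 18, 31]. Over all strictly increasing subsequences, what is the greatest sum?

111

Let S[i] be the best sum of a strictly increasing subsequence ending at i:
i:       1   2   3   4   5   6   7   8   9  10  11  12
a[i]:   14  15  15  16  17  16  17  10  18  14  18  31
S:      14  29  29  45  62  45  62  10  80  24  80 111
Maximum is 111 (e.g. 14 + 15 + 16 + 17 + 18 + 31).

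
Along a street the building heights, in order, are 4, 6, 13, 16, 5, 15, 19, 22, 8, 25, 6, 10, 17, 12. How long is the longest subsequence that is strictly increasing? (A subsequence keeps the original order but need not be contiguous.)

Let dp[i] be the length of the longest such subsequence ending at index i:
i:      1  2  3  4  5  6  7  8  9 10 11 12 13 14
a[i]:   4  6 13 16  5 15 19 22  8 25  6 10 17 12
dp:     1  2  3  4  2  4  5  6  3  7  3  4  5  5
Maximum dp value is 7.

7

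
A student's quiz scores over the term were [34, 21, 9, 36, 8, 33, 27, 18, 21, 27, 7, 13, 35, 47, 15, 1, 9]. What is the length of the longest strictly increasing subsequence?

Track the smallest tail for each achievable length (strict):
34 → extends → [34]
21 → replaces 34 → [21]
9 → replaces 21 → [9]
36 → extends → [9, 36]
8 → replaces 9 → [8, 36]
33 → replaces 36 → [8, 33]
27 → replaces 33 → [8, 27]
18 → replaces 27 → [8, 18]
21 → extends → [8, 18, 21]
27 → extends → [8, 18, 21, 27]
7 → replaces 8 → [7, 18, 21, 27]
13 → replaces 18 → [7, 13, 21, 27]
35 → extends → [7, 13, 21, 27, 35]
47 → extends → [7, 13, 21, 27, 35, 47]
15 → replaces 21 → [7, 13, 15, 27, 35, 47]
1 → replaces 7 → [1, 13, 15, 27, 35, 47]
9 → replaces 13 → [1, 9, 15, 27, 35, 47]
Six tails, so the longest strictly increasing subsequence has length 6 (e.g. 9, 18, 21, 27, 35, 47).

6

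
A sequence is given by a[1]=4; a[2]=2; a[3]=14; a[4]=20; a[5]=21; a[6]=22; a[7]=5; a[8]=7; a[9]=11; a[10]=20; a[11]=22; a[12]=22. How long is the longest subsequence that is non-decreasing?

Track the smallest tail for each achievable length (allowing ties):
4 → extends → [4]
2 → replaces 4 → [2]
14 → extends → [2, 14]
20 → extends → [2, 14, 20]
21 → extends → [2, 14, 20, 21]
22 → extends → [2, 14, 20, 21, 22]
5 → replaces 14 → [2, 5, 20, 21, 22]
7 → replaces 20 → [2, 5, 7, 21, 22]
11 → replaces 21 → [2, 5, 7, 11, 22]
20 → replaces 22 → [2, 5, 7, 11, 20]
22 → extends → [2, 5, 7, 11, 20, 22]
22 → extends → [2, 5, 7, 11, 20, 22, 22]
Seven tails, so the longest non-decreasing subsequence has length 7 (e.g. 4, 14, 20, 21, 22, 22, 22).

7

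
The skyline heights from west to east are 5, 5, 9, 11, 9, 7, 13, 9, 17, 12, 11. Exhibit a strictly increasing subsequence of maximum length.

Patience tails give the LIS length; then backtrack through the dp parents:
5 → extends → [5]
5 → already a tail → [5]
9 → extends → [5, 9]
11 → extends → [5, 9, 11]
9 → already a tail → [5, 9, 11]
7 → replaces 9 → [5, 7, 11]
13 → extends → [5, 7, 11, 13]
9 → replaces 11 → [5, 7, 9, 13]
17 → extends → [5, 7, 9, 13, 17]
12 → replaces 13 → [5, 7, 9, 12, 17]
11 → replaces 12 → [5, 7, 9, 11, 17]
Length 5; one witness is 5, 9, 11, 13, 17.

5, 9, 11, 13, 17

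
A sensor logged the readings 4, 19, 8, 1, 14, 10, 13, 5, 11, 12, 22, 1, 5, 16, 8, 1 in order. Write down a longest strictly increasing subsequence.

Patience tails give the LIS length; then backtrack through the dp parents:
4 → extends → [4]
19 → extends → [4, 19]
8 → replaces 19 → [4, 8]
1 → replaces 4 → [1, 8]
14 → extends → [1, 8, 14]
10 → replaces 14 → [1, 8, 10]
13 → extends → [1, 8, 10, 13]
5 → replaces 8 → [1, 5, 10, 13]
11 → replaces 13 → [1, 5, 10, 11]
12 → extends → [1, 5, 10, 11, 12]
22 → extends → [1, 5, 10, 11, 12, 22]
1 → already a tail → [1, 5, 10, 11, 12, 22]
5 → already a tail → [1, 5, 10, 11, 12, 22]
16 → replaces 22 → [1, 5, 10, 11, 12, 16]
8 → replaces 10 → [1, 5, 8, 11, 12, 16]
1 → already a tail → [1, 5, 8, 11, 12, 16]
Length 6; one witness is 4, 8, 10, 11, 12, 22.

4, 8, 10, 11, 12, 22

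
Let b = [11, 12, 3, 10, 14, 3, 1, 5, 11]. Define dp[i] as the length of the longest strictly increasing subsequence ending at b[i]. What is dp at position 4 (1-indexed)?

2

dp[i] = 1 + max{dp[j] : j<i, b[j]<b[i]} (or 1 if no such j):
i:      1  2  3  4  5  6  7  8  9
b[i]:  11 12  3 10 14  3  1  5 11
dp:     1  2  1  2  3  1  1  2  3
At index 4 the value is 2.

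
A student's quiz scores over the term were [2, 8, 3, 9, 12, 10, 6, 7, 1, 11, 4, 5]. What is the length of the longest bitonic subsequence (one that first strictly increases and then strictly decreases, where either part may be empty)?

7

inc[i] = longest strictly increasing subsequence ending at i; dec[i] = longest strictly decreasing subsequence starting at i:
i:      1  2  3  4  5  6  7  8  9 10 11 12
a[i]:   2  8  3  9 12 10  6  7  1 11  4  5
inc:    1  2  2  3  4  4  3  4  1  5  3  4
dec:    2  3  2  3  4  3  2  2  1  2  1  1
Best peak at i=5 (value 12): inc=4, dec=4, length 4+4−1 = 7.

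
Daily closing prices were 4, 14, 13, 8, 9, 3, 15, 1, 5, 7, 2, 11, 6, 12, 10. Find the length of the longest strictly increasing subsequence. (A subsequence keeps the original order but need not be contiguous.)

5

Track the smallest tail for each achievable length (strict):
4 → extends → [4]
14 → extends → [4, 14]
13 → replaces 14 → [4, 13]
8 → replaces 13 → [4, 8]
9 → extends → [4, 8, 9]
3 → replaces 4 → [3, 8, 9]
15 → extends → [3, 8, 9, 15]
1 → replaces 3 → [1, 8, 9, 15]
5 → replaces 8 → [1, 5, 9, 15]
7 → replaces 9 → [1, 5, 7, 15]
2 → replaces 5 → [1, 2, 7, 15]
11 → replaces 15 → [1, 2, 7, 11]
6 → replaces 7 → [1, 2, 6, 11]
12 → extends → [1, 2, 6, 11, 12]
10 → replaces 11 → [1, 2, 6, 10, 12]
Five tails, so the longest strictly increasing subsequence has length 5 (e.g. 4, 8, 9, 11, 12).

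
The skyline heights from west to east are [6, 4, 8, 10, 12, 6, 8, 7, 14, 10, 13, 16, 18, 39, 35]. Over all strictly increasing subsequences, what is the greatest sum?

Let S[i] be the best sum of a strictly increasing subsequence ending at i:
i:       1   2   3   4   5   6   7   8   9  10  11  12  13  14  15
a[i]:    6   4   8  10  12   6   8   7  14  10  13  16  18  39  35
S:       6   4  14  24  36  10  18  17  50  28  49  66  84 123 119
Maximum is 123 (e.g. 6 + 8 + 10 + 12 + 14 + 16 + 18 + 39).

123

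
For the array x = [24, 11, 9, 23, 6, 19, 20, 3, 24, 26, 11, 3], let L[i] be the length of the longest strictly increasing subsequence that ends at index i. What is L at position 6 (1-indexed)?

2

dp[i] = 1 + max{dp[j] : j<i, x[j]<x[i]} (or 1 if no such j):
i:      1  2  3  4  5  6  7  8  9 10 11 12
x[i]:  24 11  9 23  6 19 20  3 24 26 11  3
dp:     1  1  1  2  1  2  3  1  4  5  2  1
At index 6 the value is 2.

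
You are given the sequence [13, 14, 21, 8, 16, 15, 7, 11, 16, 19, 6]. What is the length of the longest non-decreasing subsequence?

5

Track the smallest tail for each achievable length (allowing ties):
13 → extends → [13]
14 → extends → [13, 14]
21 → extends → [13, 14, 21]
8 → replaces 13 → [8, 14, 21]
16 → replaces 21 → [8, 14, 16]
15 → replaces 16 → [8, 14, 15]
7 → replaces 8 → [7, 14, 15]
11 → replaces 14 → [7, 11, 15]
16 → extends → [7, 11, 15, 16]
19 → extends → [7, 11, 15, 16, 19]
6 → replaces 7 → [6, 11, 15, 16, 19]
Five tails, so the longest non-decreasing subsequence has length 5 (e.g. 13, 14, 16, 16, 19).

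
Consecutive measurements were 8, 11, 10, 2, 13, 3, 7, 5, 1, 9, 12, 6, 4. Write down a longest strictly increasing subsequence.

2, 3, 7, 9, 12

Patience tails give the LIS length; then backtrack through the dp parents:
8 → extends → [8]
11 → extends → [8, 11]
10 → replaces 11 → [8, 10]
2 → replaces 8 → [2, 10]
13 → extends → [2, 10, 13]
3 → replaces 10 → [2, 3, 13]
7 → replaces 13 → [2, 3, 7]
5 → replaces 7 → [2, 3, 5]
1 → replaces 2 → [1, 3, 5]
9 → extends → [1, 3, 5, 9]
12 → extends → [1, 3, 5, 9, 12]
6 → replaces 9 → [1, 3, 5, 6, 12]
4 → replaces 5 → [1, 3, 4, 6, 12]
Length 5; one witness is 2, 3, 7, 9, 12.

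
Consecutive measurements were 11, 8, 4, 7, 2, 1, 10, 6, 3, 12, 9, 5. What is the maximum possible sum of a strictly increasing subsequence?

33

Let S[i] be the best sum of a strictly increasing subsequence ending at i:
i:      1  2  3  4  5  6  7  8  9 10 11 12
a[i]:  11  8  4  7  2  1 10  6  3 12  9  5
S:     11  8  4 11  2  1 21 10  5 33 20 10
Maximum is 33 (e.g. 4 + 7 + 10 + 12).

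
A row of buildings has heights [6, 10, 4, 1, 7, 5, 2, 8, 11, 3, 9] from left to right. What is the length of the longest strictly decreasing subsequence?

Negate each value so 'decreasing' becomes 'increasing', then run patience tails on the negated sequence:
-6 → extends → [-6]
-10 → replaces -6 → [-10]
-4 → extends → [-10, -4]
-1 → extends → [-10, -4, -1]
-7 → replaces -4 → [-10, -7, -1]
-5 → replaces -1 → [-10, -7, -5]
-2 → extends → [-10, -7, -5, -2]
-8 → replaces -7 → [-10, -8, -5, -2]
-11 → replaces -10 → [-11, -8, -5, -2]
-3 → replaces -2 → [-11, -8, -5, -3]
-9 → replaces -8 → [-11, -9, -5, -3]
Four tails, so the longest strictly decreasing subsequence of the original has length 4.

4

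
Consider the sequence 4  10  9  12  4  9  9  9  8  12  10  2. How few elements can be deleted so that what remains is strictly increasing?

9

Fewest deletions = n − (longest strictly increasing subsequence).
i:      1  2  3  4  5  6  7  8  9 10 11 12
a[i]:   4 10  9 12  4  9  9  9  8 12 10  2
dp:     1  2  2  3  1  2  2  2  2  3  3  1
max dp = 3, so deletions = 12 − 3 = 9.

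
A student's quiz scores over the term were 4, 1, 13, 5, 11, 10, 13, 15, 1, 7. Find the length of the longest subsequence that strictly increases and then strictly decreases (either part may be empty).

inc[i] = longest strictly increasing subsequence ending at i; dec[i] = longest strictly decreasing subsequence starting at i:
i:      1  2  3  4  5  6  7  8  9 10
a[i]:   4  1 13  5 11 10 13 15  1  7
inc:    1  1  2  2  3  3  4  5  1  3
dec:    2  1  4  2  3  2  2  2  1  1
Best peak at i=8 (value 15): inc=5, dec=2, length 5+2−1 = 6.

6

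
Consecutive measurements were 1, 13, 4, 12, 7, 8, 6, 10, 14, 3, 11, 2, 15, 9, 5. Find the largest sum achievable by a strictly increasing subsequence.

59

Let S[i] be the best sum of a strictly increasing subsequence ending at i:
i:      1  2  3  4  5  6  7  8  9 10 11 12 13 14 15
a[i]:   1 13  4 12  7  8  6 10 14  3 11  2 15  9  5
S:      1 14  5 17 12 20 11 30 44  4 41  3 59 29 10
Maximum is 59 (e.g. 1 + 4 + 7 + 8 + 10 + 14 + 15).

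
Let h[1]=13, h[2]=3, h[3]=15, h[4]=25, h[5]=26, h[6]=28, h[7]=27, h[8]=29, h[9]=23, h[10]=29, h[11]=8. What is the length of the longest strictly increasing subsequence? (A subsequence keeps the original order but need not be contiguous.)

6

Track the smallest tail for each achievable length (strict):
13 → extends → [13]
3 → replaces 13 → [3]
15 → extends → [3, 15]
25 → extends → [3, 15, 25]
26 → extends → [3, 15, 25, 26]
28 → extends → [3, 15, 25, 26, 28]
27 → replaces 28 → [3, 15, 25, 26, 27]
29 → extends → [3, 15, 25, 26, 27, 29]
23 → replaces 25 → [3, 15, 23, 26, 27, 29]
29 → already a tail → [3, 15, 23, 26, 27, 29]
8 → replaces 15 → [3, 8, 23, 26, 27, 29]
Six tails, so the longest strictly increasing subsequence has length 6 (e.g. 13, 15, 25, 26, 28, 29).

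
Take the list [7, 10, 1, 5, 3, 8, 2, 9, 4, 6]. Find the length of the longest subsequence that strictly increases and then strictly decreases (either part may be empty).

5

inc[i] = longest strictly increasing subsequence ending at i; dec[i] = longest strictly decreasing subsequence starting at i:
i:      1  2  3  4  5  6  7  8  9 10
a[i]:   7 10  1  5  3  8  2  9  4  6
inc:    1  2  1  2  2  3  2  4  3  4
dec:    4  4  1  3  2  2  1  2  1  1
Best peak at i=2 (value 10): inc=2, dec=4, length 2+4−1 = 5.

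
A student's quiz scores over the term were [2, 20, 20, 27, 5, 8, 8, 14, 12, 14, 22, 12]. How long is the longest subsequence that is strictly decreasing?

3

Negate each value so 'decreasing' becomes 'increasing', then run patience tails on the negated sequence:
-2 → extends → [-2]
-20 → replaces -2 → [-20]
-20 → already a tail → [-20]
-27 → replaces -20 → [-27]
-5 → extends → [-27, -5]
-8 → replaces -5 → [-27, -8]
-8 → already a tail → [-27, -8]
-14 → replaces -8 → [-27, -14]
-12 → extends → [-27, -14, -12]
-14 → already a tail → [-27, -14, -12]
-22 → replaces -14 → [-27, -22, -12]
-12 → already a tail → [-27, -22, -12]
Three tails, so the longest strictly decreasing subsequence of the original has length 3.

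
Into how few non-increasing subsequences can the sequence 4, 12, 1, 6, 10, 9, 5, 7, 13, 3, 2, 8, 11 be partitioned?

The minimum number of non-increasing subsequences covering a sequence equals the length of its longest strictly increasing subsequence.
LIS length is 5 (e.g. 4, 6, 7, 8, 11), so 5 piles are needed.

5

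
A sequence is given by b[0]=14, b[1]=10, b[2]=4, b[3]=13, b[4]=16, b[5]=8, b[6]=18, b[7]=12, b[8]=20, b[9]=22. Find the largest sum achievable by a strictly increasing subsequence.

99

Let S[i] be the best sum of a strictly increasing subsequence ending at i:
i:      0  1  2  3  4  5  6  7  8  9
b[i]:  14 10  4 13 16  8 18 12 20 22
S:     14 10  4 23 39 12 57 24 77 99
Maximum is 99 (e.g. 10 + 13 + 16 + 18 + 20 + 22).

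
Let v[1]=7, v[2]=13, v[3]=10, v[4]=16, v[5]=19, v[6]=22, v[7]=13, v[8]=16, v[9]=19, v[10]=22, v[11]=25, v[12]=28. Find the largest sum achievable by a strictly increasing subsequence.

140

Let S[i] be the best sum of a strictly increasing subsequence ending at i:
i:       1   2   3   4   5   6   7   8   9  10  11  12
v[i]:    7  13  10  16  19  22  13  16  19  22  25  28
S:       7  20  17  36  55  77  30  46  65  87 112 140
Maximum is 140 (e.g. 7 + 10 + 13 + 16 + 19 + 22 + 25 + 28).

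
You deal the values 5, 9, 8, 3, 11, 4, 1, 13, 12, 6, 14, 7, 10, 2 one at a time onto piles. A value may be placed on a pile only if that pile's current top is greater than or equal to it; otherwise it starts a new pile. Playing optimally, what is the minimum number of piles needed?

The minimum number of non-increasing subsequences covering a sequence equals the length of its longest strictly increasing subsequence.
LIS length is 5 (e.g. 5, 9, 11, 13, 14), so 5 piles are needed.

5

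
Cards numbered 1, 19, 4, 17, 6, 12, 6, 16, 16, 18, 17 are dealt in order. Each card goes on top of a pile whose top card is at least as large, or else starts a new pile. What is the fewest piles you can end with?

Place each on the leftmost legal pile:
1 → new pile 1 (tops now [1])
19 → new pile 2 (tops now [1, 19])
4 → pile 2 (tops now [1, 4])
17 → new pile 3 (tops now [1, 4, 17])
6 → pile 3 (tops now [1, 4, 6])
12 → new pile 4 (tops now [1, 4, 6, 12])
6 → pile 3 (tops now [1, 4, 6, 12])
16 → new pile 5 (tops now [1, 4, 6, 12, 16])
16 → pile 5 (tops now [1, 4, 6, 12, 16])
18 → new pile 6 (tops now [1, 4, 6, 12, 16, 18])
17 → pile 6 (tops now [1, 4, 6, 12, 16, 17])
Six piles.

6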